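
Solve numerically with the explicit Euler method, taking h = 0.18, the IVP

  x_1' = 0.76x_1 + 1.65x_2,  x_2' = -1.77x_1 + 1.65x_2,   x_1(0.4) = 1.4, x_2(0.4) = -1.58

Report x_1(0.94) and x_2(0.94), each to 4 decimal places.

-0.4596, -4.8317

Euler on (x_1,x_2): x_1_{n+1} = x_1_n + h·x_1', x_2_{n+1} = x_2_n + h·x_2'.
0.400000: (1.400000, -1.580000); f=(-1.543000, -5.085000) → (1.122260, -2.495300)
0.580000: (1.122260, -2.495300); f=(-3.264327, -6.103645) → (0.534681, -3.593956)
0.760000: (0.534681, -3.593956); f=(-5.523670, -6.876413) → (-0.459580, -4.831710)
(x_1(0.94), x_2(0.94)) ≈ (-0.4596, -4.8317)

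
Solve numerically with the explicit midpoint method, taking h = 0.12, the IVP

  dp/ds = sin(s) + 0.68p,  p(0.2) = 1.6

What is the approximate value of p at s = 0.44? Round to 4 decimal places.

Midpoint: k1 = f(s_n, p_n); k2 = f(s_n + h/2, p_n + (h/2)·k1); p_{n+1} = p_n + h·k2.
s=0.200000, p=1.600000:
  k1 = f(0.200000, 1.600000) = 1.286669
  k2 = f(0.260000, 1.677200) = 1.397577
  p ← 1.600000 + 0.12·1.397577 = 1.767709
s=0.320000, p=1.767709:
  k1 = f(0.320000, 1.767709) = 1.516609
  k2 = f(0.380000, 1.858706) = 1.634840
  p ← 1.767709 + 0.12·1.634840 = 1.963890
p(0.44) ≈ 1.9639

1.9639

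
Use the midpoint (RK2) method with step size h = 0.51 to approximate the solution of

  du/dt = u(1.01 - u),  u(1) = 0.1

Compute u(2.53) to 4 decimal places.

Midpoint: k1 = f(t_n, u_n); k2 = f(t_n + h/2, u_n + (h/2)·k1); u_{n+1} = u_n + h·k2.
t=1.000000, u=0.100000:
  k1 = f(1.000000, 0.100000) = 0.091000
  k2 = f(1.255000, 0.123205) = 0.109258
  u ← 0.100000 + 0.51·0.109258 = 0.155721
t=1.510000, u=0.155721:
  k1 = f(1.510000, 0.155721) = 0.133029
  k2 = f(1.765000, 0.189644) = 0.155576
  u ← 0.155721 + 0.51·0.155576 = 0.235065
t=2.020000, u=0.235065:
  k1 = f(2.020000, 0.235065) = 0.182160
  k2 = f(2.275000, 0.281516) = 0.205080
  u ← 0.235065 + 0.51·0.205080 = 0.339656
u(2.53) ≈ 0.3397

0.3397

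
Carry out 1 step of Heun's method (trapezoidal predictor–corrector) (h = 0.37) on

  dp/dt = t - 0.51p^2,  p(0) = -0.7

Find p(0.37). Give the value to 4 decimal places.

Heun: k1 = f(t_n, p_n); k2 = f(t_n + h, p_n + h·k1); p_{n+1} = p_n + (h/2)·(k1 + k2).
t=0.000000, p=-0.700000:
  k1 = f(0.000000, -0.700000) = -0.249900
  k2 = f(0.370000, -0.792463) = 0.049721
  p ← -0.700000 + (0.37/2)·(-0.249900 + 0.049721) = -0.737033
p(0.37) ≈ -0.7370

-0.7370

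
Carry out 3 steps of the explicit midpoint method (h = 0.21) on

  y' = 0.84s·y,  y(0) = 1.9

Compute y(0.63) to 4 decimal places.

Midpoint: k1 = f(s_n, y_n); k2 = f(s_n + h/2, y_n + (h/2)·k1); y_{n+1} = y_n + h·k2.
s=0.000000, y=1.900000:
  k1 = f(0.000000, 1.900000) = 0.000000
  k2 = f(0.105000, 1.900000) = 0.167580
  y ← 1.900000 + 0.21·0.167580 = 1.935192
s=0.210000, y=1.935192:
  k1 = f(0.210000, 1.935192) = 0.341368
  k2 = f(0.315000, 1.971035) = 0.521536
  y ← 1.935192 + 0.21·0.521536 = 2.044714
s=0.420000, y=2.044714:
  k1 = f(0.420000, 2.044714) = 0.721375
  k2 = f(0.525000, 2.120459) = 0.935122
  y ← 2.044714 + 0.21·0.935122 = 2.241090
y(0.63) ≈ 2.2411

2.2411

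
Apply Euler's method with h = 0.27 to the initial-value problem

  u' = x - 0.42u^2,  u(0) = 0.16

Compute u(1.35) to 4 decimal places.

Euler: u_{n+1} = u_n + h·f(x_n, u_n).
x=0.000000, u=0.160000: f=-0.010752 → u ← 0.160000 + 0.27·(-0.010752) = 0.157097
x=0.270000, u=0.157097: f=0.259635 → u ← 0.157097 + 0.27·0.259635 = 0.227198
x=0.540000, u=0.227198: f=0.518320 → u ← 0.227198 + 0.27·0.518320 = 0.367145
x=0.810000, u=0.367145: f=0.753386 → u ← 0.367145 + 0.27·0.753386 = 0.570559
x=1.080000, u=0.570559: f=0.943274 → u ← 0.570559 + 0.27·0.943274 = 0.825243
u(1.35) ≈ 0.8252

0.8252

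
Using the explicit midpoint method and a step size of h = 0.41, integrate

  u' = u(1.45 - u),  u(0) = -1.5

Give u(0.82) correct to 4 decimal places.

Midpoint: k1 = f(x_n, u_n); k2 = f(x_n + h/2, u_n + (h/2)·k1); u_{n+1} = u_n + h·k2.
x=0.000000, u=-1.500000:
  k1 = f(0.000000, -1.500000) = -4.425000
  k2 = f(0.205000, -2.407125) = -9.284582
  u ← -1.500000 + 0.41·(-9.284582) = -5.306679
x=0.410000, u=-5.306679:
  k1 = f(0.410000, -5.306679) = -35.855522
  k2 = f(0.615000, -12.657061) = -178.553922
  u ← -5.306679 + 0.41·(-178.553922) = -78.513787
u(0.82) ≈ -78.5138

-78.5138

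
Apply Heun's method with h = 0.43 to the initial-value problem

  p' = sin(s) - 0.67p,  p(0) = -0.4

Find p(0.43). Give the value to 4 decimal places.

Heun: k1 = f(s_n, p_n); k2 = f(s_n + h, p_n + h·k1); p_{n+1} = p_n + (h/2)·(k1 + k2).
s=0.000000, p=-0.400000:
  k1 = f(0.000000, -0.400000) = 0.268000
  k2 = f(0.430000, -0.284760) = 0.607660
  p ← -0.400000 + (0.43/2)·(0.268000 + 0.607660) = -0.211733
p(0.43) ≈ -0.2117

-0.2117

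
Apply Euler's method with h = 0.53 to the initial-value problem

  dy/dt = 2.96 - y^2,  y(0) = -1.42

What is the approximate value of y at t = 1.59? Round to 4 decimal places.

Euler: y_{n+1} = y_n + h·f(t_n, y_n).
t=0.000000, y=-1.420000: f=0.943600 → y ← -1.420000 + 0.53·0.943600 = -0.919892
t=0.530000, y=-0.919892: f=2.113799 → y ← -0.919892 + 0.53·2.113799 = 0.200421
t=1.060000, y=0.200421: f=2.919831 → y ← 0.200421 + 0.53·2.919831 = 1.747932
y(1.59) ≈ 1.7479

1.7479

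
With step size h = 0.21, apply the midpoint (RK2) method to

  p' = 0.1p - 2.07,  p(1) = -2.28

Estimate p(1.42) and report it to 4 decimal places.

-3.2656

Midpoint: k1 = f(x_n, p_n); k2 = f(x_n + h/2, p_n + (h/2)·k1); p_{n+1} = p_n + h·k2.
x=1.000000, p=-2.280000:
  k1 = f(1.000000, -2.280000) = -2.298000
  k2 = f(1.105000, -2.521290) = -2.322129
  p ← -2.280000 + 0.21·(-2.322129) = -2.767647
x=1.210000, p=-2.767647:
  k1 = f(1.210000, -2.767647) = -2.346765
  k2 = f(1.315000, -3.014057) = -2.371406
  p ← -2.767647 + 0.21·(-2.371406) = -3.265642
p(1.42) ≈ -3.2656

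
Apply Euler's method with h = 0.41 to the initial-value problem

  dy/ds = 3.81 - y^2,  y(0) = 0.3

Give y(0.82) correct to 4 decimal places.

2.0214

Euler: y_{n+1} = y_n + h·f(s_n, y_n).
s=0.000000, y=0.300000: f=3.720000 → y ← 0.300000 + 0.41·3.720000 = 1.825200
s=0.410000, y=1.825200: f=0.478645 → y ← 1.825200 + 0.41·0.478645 = 2.021444
y(0.82) ≈ 2.0214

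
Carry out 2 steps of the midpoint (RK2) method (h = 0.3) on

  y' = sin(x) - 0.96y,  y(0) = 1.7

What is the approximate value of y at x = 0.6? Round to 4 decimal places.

1.1166

Midpoint: k1 = f(x_n, y_n); k2 = f(x_n + h/2, y_n + (h/2)·k1); y_{n+1} = y_n + h·k2.
x=0.000000, y=1.700000:
  k1 = f(0.000000, 1.700000) = -1.632000
  k2 = f(0.150000, 1.455200) = -1.247554
  y ← 1.700000 + 0.3·(-1.247554) = 1.325734
x=0.300000, y=1.325734:
  k1 = f(0.300000, 1.325734) = -0.977184
  k2 = f(0.450000, 1.179156) = -0.697024
  y ← 1.325734 + 0.3·(-0.697024) = 1.116627
y(0.6) ≈ 1.1166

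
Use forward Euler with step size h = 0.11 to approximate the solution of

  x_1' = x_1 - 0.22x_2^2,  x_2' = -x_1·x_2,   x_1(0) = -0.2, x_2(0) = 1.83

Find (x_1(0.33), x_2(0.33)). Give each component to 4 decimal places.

-0.5577, 2.0221

Euler on (x_1,x_2): x_1_{n+1} = x_1_n + h·x_1', x_2_{n+1} = x_2_n + h·x_2'.
0.000000: (-0.200000, 1.830000); f=(-0.936758, 0.366000) → (-0.303043, 1.870260)
0.110000: (-0.303043, 1.870260); f=(-1.072575, 0.566770) → (-0.421027, 1.932605)
0.220000: (-0.421027, 1.932605); f=(-1.242718, 0.813678) → (-0.557726, 2.022109)
(x_1(0.33), x_2(0.33)) ≈ (-0.5577, 2.0221)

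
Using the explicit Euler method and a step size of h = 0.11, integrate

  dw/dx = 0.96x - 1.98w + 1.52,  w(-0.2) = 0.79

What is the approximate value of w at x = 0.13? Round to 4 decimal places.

0.7601

Euler: w_{n+1} = w_n + h·f(x_n, w_n).
x=-0.200000, w=0.790000: f=-0.236200 → w ← 0.790000 + 0.11·(-0.236200) = 0.764018
x=-0.090000, w=0.764018: f=-0.079156 → w ← 0.764018 + 0.11·(-0.079156) = 0.755311
x=0.020000, w=0.755311: f=0.043684 → w ← 0.755311 + 0.11·0.043684 = 0.760116
w(0.13) ≈ 0.7601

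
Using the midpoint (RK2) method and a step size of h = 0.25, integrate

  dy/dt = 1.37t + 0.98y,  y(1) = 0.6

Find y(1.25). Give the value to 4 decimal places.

1.1923

Midpoint: k1 = f(t_n, y_n); k2 = f(t_n + h/2, y_n + (h/2)·k1); y_{n+1} = y_n + h·k2.
t=1.000000, y=0.600000:
  k1 = f(1.000000, 0.600000) = 1.958000
  k2 = f(1.125000, 0.844750) = 2.369105
  y ← 0.600000 + 0.25·2.369105 = 1.192276
y(1.25) ≈ 1.1923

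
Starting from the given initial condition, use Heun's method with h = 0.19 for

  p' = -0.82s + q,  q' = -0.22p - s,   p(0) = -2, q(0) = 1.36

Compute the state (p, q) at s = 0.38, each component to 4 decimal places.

Heun on (p,q): k1 = f(s_n, state_n); k2 = f(s_n + h, state_n + h·k1); state_{n+1} = state_n + (h/2)·(k1 + k2).
0.000000: (-2.000000, 1.360000)
  k1 = (1.360000, 0.440000)
  predictor → (-1.741600, 1.443600)
  k2 = (1.287800, 0.193152)
  → (-1.748459, 1.420149)
0.190000: (-1.748459, 1.420149)
  k1 = (1.264349, 0.194661)
  predictor → (-1.508233, 1.457135)
  k2 = (1.145535, -0.048189)
  → (-1.519520, 1.434064)
(p(0.38), q(0.38)) ≈ (-1.5195, 1.4341)

-1.5195, 1.4341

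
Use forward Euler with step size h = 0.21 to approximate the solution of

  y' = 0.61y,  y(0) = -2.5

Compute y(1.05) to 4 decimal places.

-4.5675

Euler: y_{n+1} = y_n + h·f(t_n, y_n).
t=0.000000, y=-2.500000: f=-1.525000 → y ← -2.500000 + 0.21·(-1.525000) = -2.820250
t=0.210000, y=-2.820250: f=-1.720352 → y ← -2.820250 + 0.21·(-1.720352) = -3.181524
t=0.420000, y=-3.181524: f=-1.940730 → y ← -3.181524 + 0.21·(-1.940730) = -3.589077
t=0.630000, y=-3.589077: f=-2.189337 → y ← -3.589077 + 0.21·(-2.189337) = -4.048838
t=0.840000, y=-4.048838: f=-2.469791 → y ← -4.048838 + 0.21·(-2.469791) = -4.567494
y(1.05) ≈ -4.5675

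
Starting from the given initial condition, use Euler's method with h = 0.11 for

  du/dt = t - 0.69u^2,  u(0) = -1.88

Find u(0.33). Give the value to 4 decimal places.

-2.9315

Euler: u_{n+1} = u_n + h·f(t_n, u_n).
t=0.000000, u=-1.880000: f=-2.438736 → u ← -1.880000 + 0.11·(-2.438736) = -2.148261
t=0.110000, u=-2.148261: f=-3.074367 → u ← -2.148261 + 0.11·(-3.074367) = -2.486441
t=0.220000, u=-2.486441: f=-4.045850 → u ← -2.486441 + 0.11·(-4.045850) = -2.931485
u(0.33) ≈ -2.9315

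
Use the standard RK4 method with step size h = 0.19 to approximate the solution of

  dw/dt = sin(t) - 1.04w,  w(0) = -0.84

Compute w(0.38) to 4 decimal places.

-0.5030

RK4: k1 = f(t_n, w_n); k2 = f(t_n + h/2, w_n + (h/2)·k1); k3 = f(t_n + h/2, w_n + (h/2)·k2); k4 = f(t_n + h, w_n + h·k3); w_{n+1} = w_n + (h/6)·(k1 + 2k2 + 2k3 + k4).
t=0.000000, w=-0.840000:
  k1 = f(0.000000, -0.840000) = 0.873600
  k2 = f(0.095000, -0.757008) = 0.882145
  k3 = f(0.095000, -0.756196) = 0.881301
  k4 = f(0.190000, -0.672553) = 0.888314
  w ← -0.840000 + (0.19/6)·(k1 + 2k2 + 2k3 + k4) = -0.672521
t=0.190000, w=-0.672521:
  k1 = f(0.190000, -0.672521) = 0.888281
  k2 = f(0.285000, -0.588134) = 0.892817
  k3 = f(0.285000, -0.587703) = 0.892369
  k4 = f(0.380000, -0.502971) = 0.894010
  w ← -0.672521 + (0.19/6)·(k1 + 2k2 + 2k3 + k4) = -0.503020
w(0.38) ≈ -0.5030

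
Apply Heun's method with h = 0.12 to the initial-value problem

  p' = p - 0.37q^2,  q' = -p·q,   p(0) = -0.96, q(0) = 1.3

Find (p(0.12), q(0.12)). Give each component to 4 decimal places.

-1.1708, 1.4749

Heun on (p,q): k1 = f(t_n, state_n); k2 = f(t_n + h, state_n + h·k1); state_{n+1} = state_n + (h/2)·(k1 + k2).
0.000000: (-0.960000, 1.300000)
  k1 = (-1.585300, 1.248000)
  predictor → (-1.150236, 1.449760)
  k2 = (-1.927904, 1.667566)
  → (-1.170792, 1.474934)
(p(0.12), q(0.12)) ≈ (-1.1708, 1.4749)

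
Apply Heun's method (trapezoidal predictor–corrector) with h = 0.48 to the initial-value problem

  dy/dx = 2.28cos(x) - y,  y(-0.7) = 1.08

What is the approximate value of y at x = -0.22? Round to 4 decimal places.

Heun: k1 = f(x_n, y_n); k2 = f(x_n + h, y_n + h·k1); y_{n+1} = y_n + (h/2)·(k1 + k2).
x=-0.700000, y=1.080000:
  k1 = f(-0.700000, 1.080000) = 0.663840
  k2 = f(-0.220000, 1.398643) = 0.826403
  y ← 1.080000 + (0.48/2)·(0.663840 + 0.826403) = 1.437658
y(-0.22) ≈ 1.4377

1.4377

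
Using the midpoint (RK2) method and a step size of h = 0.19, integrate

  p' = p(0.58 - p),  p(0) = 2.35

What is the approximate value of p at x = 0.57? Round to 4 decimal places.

Midpoint: k1 = f(x_n, p_n); k2 = f(x_n + h/2, p_n + (h/2)·k1); p_{n+1} = p_n + h·k2.
x=0.000000, p=2.350000:
  k1 = f(0.000000, 2.350000) = -4.159500
  k2 = f(0.095000, 1.954848) = -2.687617
  p ← 2.350000 + 0.19·(-2.687617) = 1.839353
x=0.190000, p=1.839353:
  k1 = f(0.190000, 1.839353) = -2.316394
  k2 = f(0.285000, 1.619295) = -1.682926
  p ← 1.839353 + 0.19·(-1.682926) = 1.519597
x=0.380000, p=1.519597:
  k1 = f(0.380000, 1.519597) = -1.427808
  k2 = f(0.475000, 1.383955) = -1.112638
  p ← 1.519597 + 0.19·(-1.112638) = 1.308196
p(0.57) ≈ 1.3082

1.3082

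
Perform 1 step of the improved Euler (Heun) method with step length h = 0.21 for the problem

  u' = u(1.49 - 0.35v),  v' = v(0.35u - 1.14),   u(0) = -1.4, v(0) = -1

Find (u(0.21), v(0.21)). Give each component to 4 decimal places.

-2.0211, -0.7032

Heun on (u,v): k1 = f(x_n, state_n); k2 = f(x_n + h, state_n + h·k1); state_{n+1} = state_n + (h/2)·(k1 + k2).
0.000000: (-1.400000, -1.000000)
  k1 = (-2.576000, 1.630000)
  predictor → (-1.940960, -0.657700)
  k2 = (-3.338830, 1.196577)
  → (-2.021057, -0.703209)
(u(0.21), v(0.21)) ≈ (-2.0211, -0.7032)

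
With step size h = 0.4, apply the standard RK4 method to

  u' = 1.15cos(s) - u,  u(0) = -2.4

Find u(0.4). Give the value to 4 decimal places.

RK4: k1 = f(s_n, u_n); k2 = f(s_n + h/2, u_n + (h/2)·k1); k3 = f(s_n + h/2, u_n + (h/2)·k2); k4 = f(s_n + h, u_n + h·k3); u_{n+1} = u_n + (h/6)·(k1 + 2k2 + 2k3 + k4).
s=0.000000, u=-2.400000:
  k1 = f(0.000000, -2.400000) = 3.550000
  k2 = f(0.200000, -1.690000) = 2.817077
  k3 = f(0.200000, -1.836585) = 2.963661
  k4 = f(0.400000, -1.214535) = 2.273756
  u ← -2.400000 + (0.4/6)·(k1 + 2k2 + 2k3 + k4) = -1.240985
u(0.4) ≈ -1.2410

-1.2410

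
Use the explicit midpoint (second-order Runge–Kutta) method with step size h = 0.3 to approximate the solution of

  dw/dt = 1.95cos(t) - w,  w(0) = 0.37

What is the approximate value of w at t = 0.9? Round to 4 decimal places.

Midpoint: k1 = f(t_n, w_n); k2 = f(t_n + h/2, w_n + (h/2)·k1); w_{n+1} = w_n + h·k2.
t=0.000000, w=0.370000:
  k1 = f(0.000000, 0.370000) = 1.580000
  k2 = f(0.150000, 0.607000) = 1.321104
  w ← 0.370000 + 0.3·1.321104 = 0.766331
t=0.300000, w=0.766331:
  k1 = f(0.300000, 0.766331) = 1.096575
  k2 = f(0.450000, 0.930817) = 0.825055
  w ← 0.766331 + 0.3·0.825055 = 1.013847
t=0.600000, w=1.013847:
  k1 = f(0.600000, 1.013847) = 0.595557
  k2 = f(0.750000, 1.103181) = 0.323612
  w ← 1.013847 + 0.3·0.323612 = 1.110931
w(0.9) ≈ 1.1109

1.1109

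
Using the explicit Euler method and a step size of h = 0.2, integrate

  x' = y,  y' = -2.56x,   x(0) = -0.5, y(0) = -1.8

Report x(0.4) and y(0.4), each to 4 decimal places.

Euler on (x,y): x_{n+1} = x_n + h·x', y_{n+1} = y_n + h·y'.
0.000000: (-0.500000, -1.800000); f=(-1.800000, 1.280000) → (-0.860000, -1.544000)
0.200000: (-0.860000, -1.544000); f=(-1.544000, 2.201600) → (-1.168800, -1.103680)
(x(0.4), y(0.4)) ≈ (-1.1688, -1.1037)

-1.1688, -1.1037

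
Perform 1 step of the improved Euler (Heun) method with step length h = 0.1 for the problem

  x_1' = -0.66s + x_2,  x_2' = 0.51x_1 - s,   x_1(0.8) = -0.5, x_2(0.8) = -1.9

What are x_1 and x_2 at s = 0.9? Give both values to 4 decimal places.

-0.7514, -2.0167

Heun on (x_1,x_2): k1 = f(s_n, state_n); k2 = f(s_n + h, state_n + h·k1); state_{n+1} = state_n + (h/2)·(k1 + k2).
0.800000: (-0.500000, -1.900000)
  k1 = (-2.428000, -1.055000)
  predictor → (-0.742800, -2.005500)
  k2 = (-2.599500, -1.278828)
  → (-0.751375, -2.016691)
(x_1(0.9), x_2(0.9)) ≈ (-0.7514, -2.0167)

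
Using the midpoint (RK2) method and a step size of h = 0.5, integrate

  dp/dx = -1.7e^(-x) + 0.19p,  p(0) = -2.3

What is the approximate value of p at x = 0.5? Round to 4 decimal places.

-3.2312

Midpoint: k1 = f(x_n, p_n); k2 = f(x_n + h/2, p_n + (h/2)·k1); p_{n+1} = p_n + h·k2.
x=0.000000, p=-2.300000:
  k1 = f(0.000000, -2.300000) = -2.137000
  k2 = f(0.250000, -2.834250) = -1.862469
  p ← -2.300000 + 0.5·(-1.862469) = -3.231234
p(0.5) ≈ -3.2312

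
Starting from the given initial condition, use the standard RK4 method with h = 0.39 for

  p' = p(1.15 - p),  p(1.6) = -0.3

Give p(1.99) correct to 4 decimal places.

RK4: k1 = f(t_n, p_n); k2 = f(t_n + h/2, p_n + (h/2)·k1); k3 = f(t_n + h/2, p_n + (h/2)·k2); k4 = f(t_n + h, p_n + h·k3); p_{n+1} = p_n + (h/6)·(k1 + 2k2 + 2k3 + k4).
t=1.600000, p=-0.300000:
  k1 = f(1.600000, -0.300000) = -0.435000
  k2 = f(1.795000, -0.384825) = -0.590639
  k3 = f(1.795000, -0.415175) = -0.649821
  k4 = f(1.990000, -0.553430) = -0.942729
  p ← -0.300000 + (0.39/6)·(k1 + 2k2 + 2k3 + k4) = -0.550812
p(1.99) ≈ -0.5508

-0.5508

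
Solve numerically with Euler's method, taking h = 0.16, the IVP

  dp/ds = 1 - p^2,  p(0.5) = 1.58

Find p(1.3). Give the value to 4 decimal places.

1.0603

Euler: p_{n+1} = p_n + h·f(s_n, p_n).
s=0.500000, p=1.580000: f=-1.496400 → p ← 1.580000 + 0.16·(-1.496400) = 1.340576
s=0.660000, p=1.340576: f=-0.797144 → p ← 1.340576 + 0.16·(-0.797144) = 1.213033
s=0.820000, p=1.213033: f=-0.471449 → p ← 1.213033 + 0.16·(-0.471449) = 1.137601
s=0.980000, p=1.137601: f=-0.294136 → p ← 1.137601 + 0.16·(-0.294136) = 1.090539
s=1.140000, p=1.090539: f=-0.189276 → p ← 1.090539 + 0.16·(-0.189276) = 1.060255
p(1.3) ≈ 1.0603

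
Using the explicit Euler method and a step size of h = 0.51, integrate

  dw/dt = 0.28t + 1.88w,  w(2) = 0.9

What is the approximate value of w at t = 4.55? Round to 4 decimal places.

Euler: w_{n+1} = w_n + h·f(t_n, w_n).
t=2.000000, w=0.900000: f=2.252000 → w ← 0.900000 + 0.51·2.252000 = 2.048520
t=2.510000, w=2.048520: f=4.554018 → w ← 2.048520 + 0.51·4.554018 = 4.371069
t=3.020000, w=4.371069: f=9.063210 → w ← 4.371069 + 0.51·9.063210 = 8.993306
t=3.530000, w=8.993306: f=17.895815 → w ← 8.993306 + 0.51·17.895815 = 18.120172
t=4.040000, w=18.120172: f=35.197123 → w ← 18.120172 + 0.51·35.197123 = 36.070704
w(4.55) ≈ 36.0707

36.0707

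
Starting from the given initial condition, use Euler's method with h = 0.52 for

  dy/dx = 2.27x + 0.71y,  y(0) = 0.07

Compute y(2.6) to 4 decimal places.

9.1903

Euler: y_{n+1} = y_n + h·f(x_n, y_n).
x=0.000000, y=0.070000: f=0.049700 → y ← 0.070000 + 0.52·0.049700 = 0.095844
x=0.520000, y=0.095844: f=1.248449 → y ← 0.095844 + 0.52·1.248449 = 0.745038
x=1.040000, y=0.745038: f=2.889777 → y ← 0.745038 + 0.52·2.889777 = 2.247721
x=1.560000, y=2.247721: f=5.137082 → y ← 2.247721 + 0.52·5.137082 = 4.919004
x=2.080000, y=4.919004: f=8.214093 → y ← 4.919004 + 0.52·8.214093 = 9.190333
y(2.6) ≈ 9.1903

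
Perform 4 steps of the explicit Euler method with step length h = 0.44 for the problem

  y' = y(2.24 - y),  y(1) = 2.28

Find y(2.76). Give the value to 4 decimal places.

2.2400

Euler: y_{n+1} = y_n + h·f(t_n, y_n).
t=1.000000, y=2.280000: f=-0.091200 → y ← 2.280000 + 0.44·(-0.091200) = 2.239872
t=1.440000, y=2.239872: f=0.000287 → y ← 2.239872 + 0.44·0.000287 = 2.239998
t=1.880000, y=2.239998: f=0.000004 → y ← 2.239998 + 0.44·0.000004 = 2.240000
t=2.320000, y=2.240000: f=0.000000 → y ← 2.240000 + 0.44·0.000000 = 2.240000
y(2.76) ≈ 2.2400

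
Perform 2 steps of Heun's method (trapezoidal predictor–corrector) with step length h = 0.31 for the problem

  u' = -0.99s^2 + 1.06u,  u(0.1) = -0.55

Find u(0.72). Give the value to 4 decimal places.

-1.2037

Heun: k1 = f(s_n, u_n); k2 = f(s_n + h, u_n + h·k1); u_{n+1} = u_n + (h/2)·(k1 + k2).
s=0.100000, u=-0.550000:
  k1 = f(0.100000, -0.550000) = -0.592900
  k2 = f(0.410000, -0.733799) = -0.944246
  u ← -0.550000 + (0.31/2)·(-0.592900 + (-0.944246)) = -0.788258
s=0.410000, u=-0.788258:
  k1 = f(0.410000, -0.788258) = -1.001972
  k2 = f(0.720000, -1.098869) = -1.678017
  u ← -0.788258 + (0.31/2)·(-1.001972 + (-1.678017)) = -1.203656
u(0.72) ≈ -1.2037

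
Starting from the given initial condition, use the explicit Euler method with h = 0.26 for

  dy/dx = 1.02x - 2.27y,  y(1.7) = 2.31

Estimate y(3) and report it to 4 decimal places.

Euler: y_{n+1} = y_n + h·f(x_n, y_n).
x=1.700000, y=2.310000: f=-3.509700 → y ← 2.310000 + 0.26·(-3.509700) = 1.397478
x=1.960000, y=1.397478: f=-1.173075 → y ← 1.397478 + 0.26·(-1.173075) = 1.092478
x=2.220000, y=1.092478: f=-0.215526 → y ← 1.092478 + 0.26·(-0.215526) = 1.036442
x=2.480000, y=1.036442: f=0.176877 → y ← 1.036442 + 0.26·0.176877 = 1.082430
x=2.740000, y=1.082430: f=0.337684 → y ← 1.082430 + 0.26·0.337684 = 1.170228
y(3) ≈ 1.1702

1.1702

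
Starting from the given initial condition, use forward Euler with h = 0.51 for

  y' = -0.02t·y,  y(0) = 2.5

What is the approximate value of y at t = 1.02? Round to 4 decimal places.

Euler: y_{n+1} = y_n + h·f(t_n, y_n).
t=0.000000, y=2.500000: f=0.000000 → y ← 2.500000 + 0.51·0.000000 = 2.500000
t=0.510000, y=2.500000: f=-0.025500 → y ← 2.500000 + 0.51·(-0.025500) = 2.486995
y(1.02) ≈ 2.4870

2.4870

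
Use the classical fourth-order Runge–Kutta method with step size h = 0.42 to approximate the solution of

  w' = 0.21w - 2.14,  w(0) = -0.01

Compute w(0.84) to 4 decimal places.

RK4: k1 = f(t_n, w_n); k2 = f(t_n + h/2, w_n + (h/2)·k1); k3 = f(t_n + h/2, w_n + (h/2)·k2); k4 = f(t_n + h, w_n + h·k3); w_{n+1} = w_n + (h/6)·(k1 + 2k2 + 2k3 + k4).
t=0.000000, w=-0.010000:
  k1 = f(0.000000, -0.010000) = -2.142100
  k2 = f(0.210000, -0.459841) = -2.236567
  k3 = f(0.210000, -0.479679) = -2.240733
  k4 = f(0.420000, -0.951108) = -2.339733
  w ← -0.010000 + (0.42/6)·(k1 + 2k2 + 2k3 + k4) = -0.950550
t=0.420000, w=-0.950550:
  k1 = f(0.420000, -0.950550) = -2.339616
  k2 = f(0.630000, -1.441869) = -2.442793
  k3 = f(0.630000, -1.463537) = -2.447343
  k4 = f(0.840000, -1.978434) = -2.555471
  w ← -0.950550 + (0.42/6)·(k1 + 2k2 + 2k3 + k4) = -1.977825
w(0.84) ≈ -1.9778

-1.9778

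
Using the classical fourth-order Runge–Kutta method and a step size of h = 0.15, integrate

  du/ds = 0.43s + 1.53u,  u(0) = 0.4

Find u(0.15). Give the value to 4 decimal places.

0.5084

RK4: k1 = f(s_n, u_n); k2 = f(s_n + h/2, u_n + (h/2)·k1); k3 = f(s_n + h/2, u_n + (h/2)·k2); k4 = f(s_n + h, u_n + h·k3); u_{n+1} = u_n + (h/6)·(k1 + 2k2 + 2k3 + k4).
s=0.000000, u=0.400000:
  k1 = f(0.000000, 0.400000) = 0.612000
  k2 = f(0.075000, 0.445900) = 0.714477
  k3 = f(0.075000, 0.453586) = 0.726236
  k4 = f(0.150000, 0.508935) = 0.843171
  u ← 0.400000 + (0.15/6)·(k1 + 2k2 + 2k3 + k4) = 0.508415
u(0.15) ≈ 0.5084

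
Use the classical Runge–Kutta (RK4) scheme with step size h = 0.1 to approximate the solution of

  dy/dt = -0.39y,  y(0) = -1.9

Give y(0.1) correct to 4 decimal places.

-1.8273

RK4: k1 = f(t_n, y_n); k2 = f(t_n + h/2, y_n + (h/2)·k1); k3 = f(t_n + h/2, y_n + (h/2)·k2); k4 = f(t_n + h, y_n + h·k3); y_{n+1} = y_n + (h/6)·(k1 + 2k2 + 2k3 + k4).
t=0.000000, y=-1.900000:
  k1 = f(0.000000, -1.900000) = 0.741000
  k2 = f(0.050000, -1.862950) = 0.726550
  k3 = f(0.050000, -1.863672) = 0.726832
  k4 = f(0.100000, -1.827317) = 0.712654
  y ← -1.900000 + (0.1/6)·(k1 + 2k2 + 2k3 + k4) = -1.827326
y(0.1) ≈ -1.8273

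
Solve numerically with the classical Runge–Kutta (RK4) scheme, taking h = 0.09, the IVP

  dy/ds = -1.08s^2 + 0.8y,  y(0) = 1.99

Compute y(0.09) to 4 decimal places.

RK4: k1 = f(s_n, y_n); k2 = f(s_n + h/2, y_n + (h/2)·k1); k3 = f(s_n + h/2, y_n + (h/2)·k2); k4 = f(s_n + h, y_n + h·k3); y_{n+1} = y_n + (h/6)·(k1 + 2k2 + 2k3 + k4).
s=0.000000, y=1.990000:
  k1 = f(0.000000, 1.990000) = 1.592000
  k2 = f(0.045000, 2.061640) = 1.647125
  k3 = f(0.045000, 2.064121) = 1.649110
  k4 = f(0.090000, 2.138420) = 1.701988
  y ← 1.990000 + (0.09/6)·(k1 + 2k2 + 2k3 + k4) = 2.138297
y(0.09) ≈ 2.1383

2.1383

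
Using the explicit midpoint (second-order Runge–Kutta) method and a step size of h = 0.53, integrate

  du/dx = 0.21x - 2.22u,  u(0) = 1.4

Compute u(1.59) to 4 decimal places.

Midpoint: k1 = f(x_n, u_n); k2 = f(x_n + h/2, u_n + (h/2)·k1); u_{n+1} = u_n + h·k2.
x=0.000000, u=1.400000:
  k1 = f(0.000000, 1.400000) = -3.108000
  k2 = f(0.265000, 0.576380) = -1.223914
  u ← 1.400000 + 0.53·(-1.223914) = 0.751326
x=0.530000, u=0.751326:
  k1 = f(0.530000, 0.751326) = -1.556643
  k2 = f(0.795000, 0.338815) = -0.585220
  u ← 0.751326 + 0.53·(-0.585220) = 0.441159
x=1.060000, u=0.441159:
  k1 = f(1.060000, 0.441159) = -0.756773
  k2 = f(1.325000, 0.240614) = -0.255914
  u ← 0.441159 + 0.53·(-0.255914) = 0.305525
u(1.59) ≈ 0.3055

0.3055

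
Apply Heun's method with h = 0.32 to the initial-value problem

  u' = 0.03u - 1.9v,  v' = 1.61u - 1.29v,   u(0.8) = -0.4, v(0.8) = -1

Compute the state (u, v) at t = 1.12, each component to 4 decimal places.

Heun on (u,v): k1 = f(t_n, state_n); k2 = f(t_n + h, state_n + h·k1); state_{n+1} = state_n + (h/2)·(k1 + k2).
0.800000: (-0.400000, -1.000000)
  k1 = (1.888000, 0.646000)
  predictor → (0.204160, -0.793280)
  k2 = (1.513357, 1.352029)
  → (0.144217, -0.680315)
(u(1.12), v(1.12)) ≈ (0.1442, -0.6803)

0.1442, -0.6803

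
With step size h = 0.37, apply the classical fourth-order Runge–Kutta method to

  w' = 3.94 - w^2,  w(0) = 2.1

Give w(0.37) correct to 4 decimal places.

2.0164

RK4: k1 = f(s_n, w_n); k2 = f(s_n + h/2, w_n + (h/2)·k1); k3 = f(s_n + h/2, w_n + (h/2)·k2); k4 = f(s_n + h, w_n + h·k3); w_{n+1} = w_n + (h/6)·(k1 + 2k2 + 2k3 + k4).
s=0.000000, w=2.100000:
  k1 = f(0.000000, 2.100000) = -0.470000
  k2 = f(0.185000, 2.013050) = -0.112370
  k3 = f(0.185000, 2.079211) = -0.383120
  k4 = f(0.370000, 1.958245) = 0.105275
  w ← 2.100000 + (0.37/6)·(k1 + 2k2 + 2k3 + k4) = 2.016398
w(0.37) ≈ 2.0164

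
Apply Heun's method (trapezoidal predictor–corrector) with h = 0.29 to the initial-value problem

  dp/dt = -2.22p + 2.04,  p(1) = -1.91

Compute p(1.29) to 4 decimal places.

-0.6750

Heun: k1 = f(t_n, p_n); k2 = f(t_n + h, p_n + h·k1); p_{n+1} = p_n + (h/2)·(k1 + k2).
t=1.000000, p=-1.910000:
  k1 = f(1.000000, -1.910000) = 6.280200
  k2 = f(1.290000, -0.088742) = 2.237007
  p ← -1.910000 + (0.29/2)·(6.280200 + 2.237007) = -0.675005
p(1.29) ≈ -0.6750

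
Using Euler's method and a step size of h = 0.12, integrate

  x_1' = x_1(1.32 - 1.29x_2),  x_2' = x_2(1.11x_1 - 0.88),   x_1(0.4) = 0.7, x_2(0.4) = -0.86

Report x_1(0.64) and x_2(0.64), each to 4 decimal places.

Euler on (x_1,x_2): x_1_{n+1} = x_1_n + h·x_1', x_2_{n+1} = x_2_n + h·x_2'.
0.400000: (0.700000, -0.860000); f=(1.700580, 0.088580) → (0.904070, -0.849370)
0.520000: (0.904070, -0.849370); f=(2.183950, -0.104912) → (1.166144, -0.861960)
(x_1(0.64), x_2(0.64)) ≈ (1.1661, -0.8620)

1.1661, -0.8620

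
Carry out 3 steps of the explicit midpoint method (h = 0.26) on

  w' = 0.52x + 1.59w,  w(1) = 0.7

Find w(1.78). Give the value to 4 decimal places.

Midpoint: k1 = f(x_n, w_n); k2 = f(x_n + h/2, w_n + (h/2)·k1); w_{n+1} = w_n + h·k2.
x=1.000000, w=0.700000:
  k1 = f(1.000000, 0.700000) = 1.633000
  k2 = f(1.130000, 0.912290) = 2.038141
  w ← 0.700000 + 0.26·2.038141 = 1.229917
x=1.260000, w=1.229917:
  k1 = f(1.260000, 1.229917) = 2.610768
  k2 = f(1.390000, 1.569316) = 3.218013
  w ← 1.229917 + 0.26·3.218013 = 2.066600
x=1.520000, w=2.066600:
  k1 = f(1.520000, 2.066600) = 4.076294
  k2 = f(1.650000, 2.596518) = 4.986464
  w ← 2.066600 + 0.26·4.986464 = 3.363081
w(1.78) ≈ 3.3631

3.3631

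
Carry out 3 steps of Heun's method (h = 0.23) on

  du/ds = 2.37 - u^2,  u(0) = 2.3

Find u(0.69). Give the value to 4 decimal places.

1.6501

Heun: k1 = f(s_n, u_n); k2 = f(s_n + h, u_n + h·k1); u_{n+1} = u_n + (h/2)·(k1 + k2).
s=0.000000, u=2.300000:
  k1 = f(0.000000, 2.300000) = -2.920000
  k2 = f(0.230000, 1.628400) = -0.281687
  u ← 2.300000 + (0.23/2)·(-2.920000 + (-0.281687)) = 1.931806
s=0.230000, u=1.931806:
  k1 = f(0.230000, 1.931806) = -1.361875
  k2 = f(0.460000, 1.618575) = -0.249785
  u ← 1.931806 + (0.23/2)·(-1.361875 + (-0.249785)) = 1.746465
s=0.460000, u=1.746465:
  k1 = f(0.460000, 1.746465) = -0.680141
  k2 = f(0.690000, 1.590033) = -0.158204
  u ← 1.746465 + (0.23/2)·(-0.680141 + (-0.158204)) = 1.650056
u(0.69) ≈ 1.6501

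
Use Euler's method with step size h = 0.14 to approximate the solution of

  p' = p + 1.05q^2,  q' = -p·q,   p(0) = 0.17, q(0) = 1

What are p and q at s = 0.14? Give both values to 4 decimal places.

Euler on (p,q): p_{n+1} = p_n + h·p', q_{n+1} = q_n + h·q'.
0.000000: (0.170000, 1.000000); f=(1.220000, -0.170000) → (0.340800, 0.976200)
(p(0.14), q(0.14)) ≈ (0.3408, 0.9762)

0.3408, 0.9762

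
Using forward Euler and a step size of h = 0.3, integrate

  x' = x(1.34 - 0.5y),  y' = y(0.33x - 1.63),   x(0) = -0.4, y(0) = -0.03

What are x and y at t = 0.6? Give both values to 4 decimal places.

Euler on (x,y): x_{n+1} = x_n + h·x', y_{n+1} = y_n + h·y'.
0.000000: (-0.400000, -0.030000); f=(-0.542000, 0.052860) → (-0.562600, -0.014142)
0.300000: (-0.562600, -0.014142); f=(-0.757862, 0.025677) → (-0.789959, -0.006439)
(x(0.6), y(0.6)) ≈ (-0.7900, -0.0064)

-0.7900, -0.0064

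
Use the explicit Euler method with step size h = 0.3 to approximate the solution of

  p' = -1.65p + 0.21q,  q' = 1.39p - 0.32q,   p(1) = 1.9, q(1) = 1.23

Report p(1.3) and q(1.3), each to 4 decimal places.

Euler on (p,q): p_{n+1} = p_n + h·p', q_{n+1} = q_n + h·q'.
1.000000: (1.900000, 1.230000); f=(-2.876700, 2.247400) → (1.036990, 1.904220)
(p(1.3), q(1.3)) ≈ (1.0370, 1.9042)

1.0370, 1.9042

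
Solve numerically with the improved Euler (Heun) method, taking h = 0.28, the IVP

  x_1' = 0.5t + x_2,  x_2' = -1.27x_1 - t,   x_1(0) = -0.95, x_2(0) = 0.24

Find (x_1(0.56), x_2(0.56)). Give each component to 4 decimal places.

-0.5800, 0.6660

Heun on (x_1,x_2): k1 = f(t_n, state_n); k2 = f(t_n + h, state_n + h·k1); state_{n+1} = state_n + (h/2)·(k1 + k2).
0.000000: (-0.950000, 0.240000)
  k1 = (0.240000, 1.206500)
  predictor → (-0.882800, 0.577820)
  k2 = (0.717820, 0.841156)
  → (-0.815905, 0.526672)
0.280000: (-0.815905, 0.526672)
  k1 = (0.666672, 0.756200)
  predictor → (-0.629237, 0.738408)
  k2 = (1.018408, 0.239131)
  → (-0.579994, 0.666018)
(x_1(0.56), x_2(0.56)) ≈ (-0.5800, 0.6660)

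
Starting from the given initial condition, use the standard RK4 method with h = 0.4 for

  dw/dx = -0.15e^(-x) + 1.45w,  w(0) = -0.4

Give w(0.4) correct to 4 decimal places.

-0.7825

RK4: k1 = f(x_n, w_n); k2 = f(x_n + h/2, w_n + (h/2)·k1); k3 = f(x_n + h/2, w_n + (h/2)·k2); k4 = f(x_n + h, w_n + h·k3); w_{n+1} = w_n + (h/6)·(k1 + 2k2 + 2k3 + k4).
x=0.000000, w=-0.400000:
  k1 = f(0.000000, -0.400000) = -0.730000
  k2 = f(0.200000, -0.546000) = -0.914510
  k3 = f(0.200000, -0.582902) = -0.968017
  k4 = f(0.400000, -0.787207) = -1.241998
  w ← -0.400000 + (0.4/6)·(k1 + 2k2 + 2k3 + k4) = -0.782470
w(0.4) ≈ -0.7825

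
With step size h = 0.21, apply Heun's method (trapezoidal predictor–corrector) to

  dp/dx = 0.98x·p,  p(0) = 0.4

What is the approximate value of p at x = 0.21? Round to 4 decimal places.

0.4086

Heun: k1 = f(x_n, p_n); k2 = f(x_n + h, p_n + h·k1); p_{n+1} = p_n + (h/2)·(k1 + k2).
x=0.000000, p=0.400000:
  k1 = f(0.000000, 0.400000) = 0.000000
  k2 = f(0.210000, 0.400000) = 0.082320
  p ← 0.400000 + (0.21/2)·(0.000000 + 0.082320) = 0.408644
p(0.21) ≈ 0.4086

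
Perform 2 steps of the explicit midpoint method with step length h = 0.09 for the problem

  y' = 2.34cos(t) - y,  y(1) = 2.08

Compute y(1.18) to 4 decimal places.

1.9143

Midpoint: k1 = f(t_n, y_n); k2 = f(t_n + h/2, y_n + (h/2)·k1); y_{n+1} = y_n + h·k2.
t=1.000000, y=2.080000:
  k1 = f(1.000000, 2.080000) = -0.815693
  k2 = f(1.045000, 2.043294) = -0.868843
  y ← 2.080000 + 0.09·(-0.868843) = 2.001804
t=1.090000, y=2.001804:
  k1 = f(1.090000, 2.001804) = -0.919588
  k2 = f(1.135000, 1.960423) = -0.972633
  y ← 2.001804 + 0.09·(-0.972633) = 1.914267
y(1.18) ≈ 1.9143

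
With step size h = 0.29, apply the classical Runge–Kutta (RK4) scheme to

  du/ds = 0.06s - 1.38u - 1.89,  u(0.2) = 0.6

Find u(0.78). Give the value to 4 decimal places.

-0.4721

RK4: k1 = f(s_n, u_n); k2 = f(s_n + h/2, u_n + (h/2)·k1); k3 = f(s_n + h/2, u_n + (h/2)·k2); k4 = f(s_n + h, u_n + h·k3); u_{n+1} = u_n + (h/6)·(k1 + 2k2 + 2k3 + k4).
s=0.200000, u=0.600000:
  k1 = f(0.200000, 0.600000) = -2.706000
  k2 = f(0.345000, 0.207630) = -2.155829
  k3 = f(0.345000, 0.287405) = -2.265919
  k4 = f(0.490000, -0.057116) = -1.781779
  u ← 0.600000 + (0.29/6)·(k1 + 2k2 + 2k3 + k4) = -0.044345
s=0.490000, u=-0.044345:
  k1 = f(0.490000, -0.044345) = -1.799404
  k2 = f(0.635000, -0.305259) = -1.430643
  k3 = f(0.635000, -0.251788) = -1.504432
  k4 = f(0.780000, -0.480630) = -1.179930
  u ← -0.044345 + (0.29/6)·(k1 + 2k2 + 2k3 + k4) = -0.472070
u(0.78) ≈ -0.4721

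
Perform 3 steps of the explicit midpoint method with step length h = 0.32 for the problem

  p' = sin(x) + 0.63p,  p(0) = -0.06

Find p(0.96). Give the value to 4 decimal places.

0.4084

Midpoint: k1 = f(x_n, p_n); k2 = f(x_n + h/2, p_n + (h/2)·k1); p_{n+1} = p_n + h·k2.
x=0.000000, p=-0.060000:
  k1 = f(0.000000, -0.060000) = -0.037800
  k2 = f(0.160000, -0.066048) = 0.117708
  p ← -0.060000 + 0.32·0.117708 = -0.022333
x=0.320000, p=-0.022333:
  k1 = f(0.320000, -0.022333) = 0.300496
  k2 = f(0.480000, 0.025746) = 0.477999
  p ← -0.022333 + 0.32·0.477999 = 0.130626
x=0.640000, p=0.130626:
  k1 = f(0.640000, 0.130626) = 0.679490
  k2 = f(0.800000, 0.239345) = 0.868143
  p ← 0.130626 + 0.32·0.868143 = 0.408432
p(0.96) ≈ 0.4084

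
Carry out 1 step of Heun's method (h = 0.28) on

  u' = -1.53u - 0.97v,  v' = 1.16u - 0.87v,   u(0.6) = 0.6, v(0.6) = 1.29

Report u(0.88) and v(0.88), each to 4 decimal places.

Heun on (u,v): k1 = f(x_n, state_n); k2 = f(x_n + h, state_n + h·k1); state_{n+1} = state_n + (h/2)·(k1 + k2).
0.600000: (0.600000, 1.290000)
  k1 = (-2.169300, -0.426300)
  predictor → (-0.007404, 1.170636)
  k2 = (-1.124189, -1.027042)
  → (0.138912, 1.086532)
(u(0.88), v(0.88)) ≈ (0.1389, 1.0865)

0.1389, 1.0865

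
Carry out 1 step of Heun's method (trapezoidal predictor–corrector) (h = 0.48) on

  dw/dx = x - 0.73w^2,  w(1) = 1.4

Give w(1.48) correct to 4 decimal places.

Heun: k1 = f(x_n, w_n); k2 = f(x_n + h, w_n + h·k1); w_{n+1} = w_n + (h/2)·(k1 + k2).
x=1.000000, w=1.400000:
  k1 = f(1.000000, 1.400000) = -0.430800
  k2 = f(1.480000, 1.193216) = 0.440652
  w ← 1.400000 + (0.48/2)·(-0.430800 + 0.440652) = 1.402364
w(1.48) ≈ 1.4024

1.4024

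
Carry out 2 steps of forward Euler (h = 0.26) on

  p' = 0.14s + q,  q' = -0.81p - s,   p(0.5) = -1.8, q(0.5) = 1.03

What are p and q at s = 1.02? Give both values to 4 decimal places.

Euler on (p,q): p_{n+1} = p_n + h·p', q_{n+1} = q_n + h·q'.
0.500000: (-1.800000, 1.030000); f=(1.100000, 0.958000) → (-1.514000, 1.279080)
0.760000: (-1.514000, 1.279080); f=(1.385480, 0.466340) → (-1.153775, 1.400328)
(p(1.02), q(1.02)) ≈ (-1.1538, 1.4003)

-1.1538, 1.4003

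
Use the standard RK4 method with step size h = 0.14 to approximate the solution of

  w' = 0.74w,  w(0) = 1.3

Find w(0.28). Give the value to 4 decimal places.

1.5993

RK4: k1 = f(x_n, w_n); k2 = f(x_n + h/2, w_n + (h/2)·k1); k3 = f(x_n + h/2, w_n + (h/2)·k2); k4 = f(x_n + h, w_n + h·k3); w_{n+1} = w_n + (h/6)·(k1 + 2k2 + 2k3 + k4).
x=0.000000, w=1.300000:
  k1 = f(0.000000, 1.300000) = 0.962000
  k2 = f(0.070000, 1.367340) = 1.011832
  k3 = f(0.070000, 1.370828) = 1.014413
  k4 = f(0.140000, 1.442018) = 1.067093
  w ← 1.300000 + (0.14/6)·(k1 + 2k2 + 2k3 + k4) = 1.441904
x=0.140000, w=1.441904:
  k1 = f(0.140000, 1.441904) = 1.067009
  k2 = f(0.210000, 1.516594) = 1.122280
  k3 = f(0.210000, 1.520463) = 1.125143
  k4 = f(0.280000, 1.599424) = 1.183573
  w ← 1.441904 + (0.14/6)·(k1 + 2k2 + 2k3 + k4) = 1.599297
w(0.28) ≈ 1.5993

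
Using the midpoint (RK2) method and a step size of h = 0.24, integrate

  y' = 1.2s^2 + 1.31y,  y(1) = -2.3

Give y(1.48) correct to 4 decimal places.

-3.1213

Midpoint: k1 = f(s_n, y_n); k2 = f(s_n + h/2, y_n + (h/2)·k1); y_{n+1} = y_n + h·k2.
s=1.000000, y=-2.300000:
  k1 = f(1.000000, -2.300000) = -1.813000
  k2 = f(1.120000, -2.517560) = -1.792724
  y ← -2.300000 + 0.24·(-1.792724) = -2.730254
s=1.240000, y=-2.730254:
  k1 = f(1.240000, -2.730254) = -1.731512
  k2 = f(1.360000, -2.938035) = -1.629306
  y ← -2.730254 + 0.24·(-1.629306) = -3.121287
y(1.48) ≈ -3.1213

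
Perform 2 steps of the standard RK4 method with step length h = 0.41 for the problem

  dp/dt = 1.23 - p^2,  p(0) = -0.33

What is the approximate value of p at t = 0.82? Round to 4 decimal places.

0.5972

RK4: k1 = f(t_n, p_n); k2 = f(t_n + h/2, p_n + (h/2)·k1); k3 = f(t_n + h/2, p_n + (h/2)·k2); k4 = f(t_n + h, p_n + h·k3); p_{n+1} = p_n + (h/6)·(k1 + 2k2 + 2k3 + k4).
t=0.000000, p=-0.330000:
  k1 = f(0.000000, -0.330000) = 1.121100
  k2 = f(0.205000, -0.100175) = 1.219965
  k3 = f(0.205000, -0.079907) = 1.223615
  k4 = f(0.410000, 0.171682) = 1.200525
  p ← -0.330000 + (0.41/6)·(k1 + 2k2 + 2k3 + k4) = 0.162600
t=0.410000, p=0.162600:
  k1 = f(0.410000, 0.162600) = 1.203561
  k2 = f(0.615000, 0.409330) = 1.062449
  k3 = f(0.615000, 0.380402) = 1.085294
  k4 = f(0.820000, 0.607571) = 0.860858
  p ← 0.162600 + (0.41/6)·(k1 + 2k2 + 2k3 + k4) = 0.597194
p(0.82) ≈ 0.5972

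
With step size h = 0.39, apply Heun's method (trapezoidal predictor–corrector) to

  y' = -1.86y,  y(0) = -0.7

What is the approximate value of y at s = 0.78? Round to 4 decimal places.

-0.2024

Heun: k1 = f(s_n, y_n); k2 = f(s_n + h, y_n + h·k1); y_{n+1} = y_n + (h/2)·(k1 + k2).
s=0.000000, y=-0.700000:
  k1 = f(0.000000, -0.700000) = 1.302000
  k2 = f(0.390000, -0.192220) = 0.357529
  y ← -0.700000 + (0.39/2)·(1.302000 + 0.357529) = -0.376392
s=0.390000, y=-0.376392:
  k1 = f(0.390000, -0.376392) = 0.700089
  k2 = f(0.780000, -0.103357) = 0.192244
  y ← -0.376392 + (0.39/2)·(0.700089 + 0.192244) = -0.202387
y(0.78) ≈ -0.2024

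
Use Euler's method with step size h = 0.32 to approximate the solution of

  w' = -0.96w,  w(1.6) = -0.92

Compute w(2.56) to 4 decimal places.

Euler: w_{n+1} = w_n + h·f(t_n, w_n).
t=1.600000, w=-0.920000: f=0.883200 → w ← -0.920000 + 0.32·0.883200 = -0.637376
t=1.920000, w=-0.637376: f=0.611881 → w ← -0.637376 + 0.32·0.611881 = -0.441574
t=2.240000, w=-0.441574: f=0.423911 → w ← -0.441574 + 0.32·0.423911 = -0.305923
w(2.56) ≈ -0.3059

-0.3059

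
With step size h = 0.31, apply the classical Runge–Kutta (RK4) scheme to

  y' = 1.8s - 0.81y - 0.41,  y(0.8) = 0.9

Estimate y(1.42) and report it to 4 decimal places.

RK4: k1 = f(s_n, y_n); k2 = f(s_n + h/2, y_n + (h/2)·k1); k3 = f(s_n + h/2, y_n + (h/2)·k2); k4 = f(s_n + h, y_n + h·k3); y_{n+1} = y_n + (h/6)·(k1 + 2k2 + 2k3 + k4).
s=0.800000, y=0.900000:
  k1 = f(0.800000, 0.900000) = 0.301000
  k2 = f(0.955000, 0.946655) = 0.542209
  k3 = f(0.955000, 0.984042) = 0.511926
  k4 = f(1.110000, 1.058697) = 0.730455
  y ← 0.900000 + (0.31/6)·(k1 + 2k2 + 2k3 + k4) = 1.062219
s=1.110000, y=1.062219:
  k1 = f(1.110000, 1.062219) = 0.727602
  k2 = f(1.265000, 1.174998) = 0.915252
  k3 = f(1.265000, 1.204083) = 0.891693
  k4 = f(1.420000, 1.338644) = 1.061698
  y ← 1.062219 + (0.31/6)·(k1 + 2k2 + 2k3 + k4) = 1.341384
y(1.42) ≈ 1.3414

1.3414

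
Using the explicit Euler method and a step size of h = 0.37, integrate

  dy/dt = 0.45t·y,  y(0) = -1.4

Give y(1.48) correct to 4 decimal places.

Euler: y_{n+1} = y_n + h·f(t_n, y_n).
t=0.000000, y=-1.400000: f=0.000000 → y ← -1.400000 + 0.37·0.000000 = -1.400000
t=0.370000, y=-1.400000: f=-0.233100 → y ← -1.400000 + 0.37·(-0.233100) = -1.486247
t=0.740000, y=-1.486247: f=-0.494920 → y ← -1.486247 + 0.37·(-0.494920) = -1.669367
t=1.110000, y=-1.669367: f=-0.833849 → y ← -1.669367 + 0.37·(-0.833849) = -1.977892
y(1.48) ≈ -1.9779

-1.9779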